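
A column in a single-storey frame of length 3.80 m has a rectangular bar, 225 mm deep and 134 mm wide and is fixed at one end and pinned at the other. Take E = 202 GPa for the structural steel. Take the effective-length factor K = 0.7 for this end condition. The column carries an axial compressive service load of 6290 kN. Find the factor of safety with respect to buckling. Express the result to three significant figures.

Buckling occurs about the weak axis: I_min = h·b³/12 with b = 134 mm (the shorter side).
I_min = 225×134³/12 = 4.511×10^7 mm⁴
I = 4.511×10^7 mm⁴ = 4.511×10^-5 m⁴
Effective length L_e = K·L = 0.7 × 3.80 = 2.660 m
P_cr = π²EI / L_e² = π² × 202×10⁹ × 4.511×10^-5 / 2.660² = 1.271×10^7 N
Factor of safety n = P_cr / P = 12712 / 6290 = 2.02

n ≈ 2.02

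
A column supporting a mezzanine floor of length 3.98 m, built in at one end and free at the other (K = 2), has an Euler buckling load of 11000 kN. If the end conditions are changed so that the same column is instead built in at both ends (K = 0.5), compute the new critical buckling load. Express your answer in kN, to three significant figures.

P_cr ≈ 176000 kN

P_cr ∝ 1/K², so P_cr,new = P_cr,old × (K_old/K_new)² = 11000 × (2/0.5)²
= 11000 × 16.00 = 176000 kN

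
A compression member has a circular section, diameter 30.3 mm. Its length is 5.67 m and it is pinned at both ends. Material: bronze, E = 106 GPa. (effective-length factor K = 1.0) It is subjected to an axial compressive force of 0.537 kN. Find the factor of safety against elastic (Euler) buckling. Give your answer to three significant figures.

n ≈ 2.51

I = πd⁴/64 = π×30.3⁴/64 = 4.138×10^4 mm⁴
I = 4.138×10^4 mm⁴ = 4.138×10^-8 m⁴
Effective length L_e = K·L = 1 × 5.67 = 5.670 m
P_cr = π²EI / L_e² = π² × 106×10⁹ × 4.138×10^-8 / 5.670² = 1.346×10^3 N
Factor of safety n = P_cr / P = 1.3464 / 0.537 = 2.51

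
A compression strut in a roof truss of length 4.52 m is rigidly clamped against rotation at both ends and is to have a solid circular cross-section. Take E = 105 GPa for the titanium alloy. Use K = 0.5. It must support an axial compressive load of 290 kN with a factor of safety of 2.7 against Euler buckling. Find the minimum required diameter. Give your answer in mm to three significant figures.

d ≈ 94.2 mm

Required P_cr = n·P = 2.7 × 290 = 783.0 kN
L_e = K·L = 0.5 × 4.52 = 2.260 m
Required I = P_cr·L_e²/(π²E) = 7.830×10^5 × 2.260² / (π² × 1.05×10^11) = 3.859×10^-6 m⁴
I_req = 3.859×10^6 mm⁴
Solid circle: I = πd⁴/64  ⇒  d = (64I/π)^(1/4) = (64×3.859×10^6/π)^(1/4) = 94.2 mm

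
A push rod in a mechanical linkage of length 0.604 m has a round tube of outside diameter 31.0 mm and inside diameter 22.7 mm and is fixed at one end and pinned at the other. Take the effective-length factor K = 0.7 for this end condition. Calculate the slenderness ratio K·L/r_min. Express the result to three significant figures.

λ ≈ 44.0

d_o = 31.0 mm, d_i = 22.7 mm
I = π(d_o⁴ − d_i⁴)/64 = π(31.0⁴ − 22.70⁴)/64 = 3.230×10^4 mm⁴
A = 350.1 mm²;  r_min = √(I/A) = √(3.230×10^4/350.1) = 9.606 mm
L_e = K·L = 0.7 × 0.604 m = 0.4228 m = 422.80 mm
λ = L_e / r_min = 422.80 / 9.606 = 44.0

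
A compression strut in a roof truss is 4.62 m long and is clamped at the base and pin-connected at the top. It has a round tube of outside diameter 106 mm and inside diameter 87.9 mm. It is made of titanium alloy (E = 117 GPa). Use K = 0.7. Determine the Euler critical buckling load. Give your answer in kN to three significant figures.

d_o = 106 mm, d_i = 87.9 mm
I = π(d_o⁴ − d_i⁴)/64 = π(106⁴ − 87.90⁴)/64 = 3.267×10^6 mm⁴
I = 3.267×10^6 mm⁴ = 3.267×10^-6 m⁴
Effective length L_e = K·L = 0.7 × 4.62 = 3.234 m
P_cr = π²EI / L_e² = π² × 117×10⁹ × 3.267×10^-6 / 3.234² = 3.607×10^5 N

P_cr ≈ 361 kN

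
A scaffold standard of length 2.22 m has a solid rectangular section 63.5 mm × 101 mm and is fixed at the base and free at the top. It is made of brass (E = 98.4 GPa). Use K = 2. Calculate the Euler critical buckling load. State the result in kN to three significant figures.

P_cr ≈ 106 kN

Buckling occurs about the weak axis: I_min = h·b³/12 with b = 63.5 mm (the shorter side).
I_min = 101×63.5³/12 = 2.155×10^6 mm⁴
I = 2.155×10^6 mm⁴ = 2.155×10^-6 m⁴
Effective length L_e = K·L = 2 × 2.22 = 4.440 m
P_cr = π²EI / L_e² = π² × 98.4×10⁹ × 2.155×10^-6 / 4.440² = 1.062×10^5 N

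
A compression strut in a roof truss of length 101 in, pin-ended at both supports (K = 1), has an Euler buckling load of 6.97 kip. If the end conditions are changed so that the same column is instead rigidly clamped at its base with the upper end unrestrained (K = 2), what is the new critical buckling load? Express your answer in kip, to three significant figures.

P_cr ∝ 1/K², so P_cr,new = P_cr,old × (K_old/K_new)² = 6.97 × (1/2)²
= 6.97 × 0.2500 = 1.74 kip

P_cr ≈ 1.74 kip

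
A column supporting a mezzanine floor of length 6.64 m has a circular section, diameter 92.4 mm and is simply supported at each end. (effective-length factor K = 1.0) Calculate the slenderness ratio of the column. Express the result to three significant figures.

For a solid circle r = d/4 = 92.4/4 = 23.10 mm
L_e = K·L = 1 × 6.64 m = 6.640 m = 6640.0 mm
λ = L_e / r_min = 6640.0 / 23.10 = 287

λ ≈ 287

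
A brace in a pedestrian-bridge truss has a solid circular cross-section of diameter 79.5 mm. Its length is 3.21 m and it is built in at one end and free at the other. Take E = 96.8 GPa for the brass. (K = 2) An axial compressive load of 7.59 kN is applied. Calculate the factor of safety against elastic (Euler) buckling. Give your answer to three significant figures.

n ≈ 5.99

I = πd⁴/64 = π×79.5⁴/64 = 1.961×10^6 mm⁴
I = 1.961×10^6 mm⁴ = 1.961×10^-6 m⁴
Effective length L_e = K·L = 2 × 3.21 = 6.420 m
P_cr = π²EI / L_e² = π² × 96.8×10⁹ × 1.961×10^-6 / 6.420² = 4.545×10^4 N
Factor of safety n = P_cr / P = 45.451 / 7.59 = 5.99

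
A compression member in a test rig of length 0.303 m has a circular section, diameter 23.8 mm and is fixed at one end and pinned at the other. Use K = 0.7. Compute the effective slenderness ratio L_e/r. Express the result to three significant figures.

For a solid circle r = d/4 = 23.8/4 = 5.950 mm
L_e = K·L = 0.7 × 0.303 m = 0.2121 m = 212.10 mm
λ = L_e / r_min = 212.10 / 5.950 = 35.6

λ ≈ 35.6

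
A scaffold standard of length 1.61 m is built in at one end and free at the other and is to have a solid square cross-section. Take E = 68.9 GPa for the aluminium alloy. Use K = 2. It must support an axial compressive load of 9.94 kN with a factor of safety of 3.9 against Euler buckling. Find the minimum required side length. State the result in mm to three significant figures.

a ≈ 51.6 mm

Required P_cr = n·P = 3.9 × 9.94 = 38.77 kN
L_e = K·L = 2 × 1.61 = 3.220 m
Required I = P_cr·L_e²/(π²E) = 3.877×10^4 × 3.220² / (π² × 6.89×10^10) = 5.911×10^-7 m⁴
I_req = 5.911×10^5 mm⁴
Solid square: I = a⁴/12  ⇒  a = (12I)^(1/4) = (12×5.911×10^5)^(1/4) = 51.6 mm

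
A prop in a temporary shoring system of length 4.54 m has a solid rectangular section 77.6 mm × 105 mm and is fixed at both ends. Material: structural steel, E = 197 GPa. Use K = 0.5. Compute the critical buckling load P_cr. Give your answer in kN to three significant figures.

P_cr ≈ 1540 kN

Buckling occurs about the weak axis: I_min = h·b³/12 with b = 77.6 mm (the shorter side).
I_min = 105×77.6³/12 = 4.089×10^6 mm⁴
I = 4.089×10^6 mm⁴ = 4.089×10^-6 m⁴
Effective length L_e = K·L = 0.5 × 4.54 = 2.270 m
P_cr = π²EI / L_e² = π² × 197×10⁹ × 4.089×10^-6 / 2.270² = 1.543×10^6 N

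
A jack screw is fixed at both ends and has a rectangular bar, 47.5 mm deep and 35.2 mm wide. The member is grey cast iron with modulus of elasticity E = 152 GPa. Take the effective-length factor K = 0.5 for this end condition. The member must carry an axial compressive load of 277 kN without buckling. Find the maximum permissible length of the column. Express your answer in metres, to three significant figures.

L_max ≈ 1.93 m

Buckling occurs about the weak axis: I_min = h·b³/12 with b = 35.2 mm (the shorter side).
I_min = 47.5×35.2³/12 = 1.726×10^5 mm⁴
I = 1.726×10^-7 m⁴
At the buckling limit P_cr = P = 2.770×10^5 N
From P_cr = π²EI/(K·L)²:  L = (1/K)·√(π²EI/P_cr) = (1/0.5)·√(π²×1.52×10^11×1.726×10^-7/2.770×10^5)
L = 1.93 m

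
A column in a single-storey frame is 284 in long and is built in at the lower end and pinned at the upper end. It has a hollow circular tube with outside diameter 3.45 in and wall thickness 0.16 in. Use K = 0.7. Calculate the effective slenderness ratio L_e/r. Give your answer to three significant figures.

Inner diameter d_i = 3.45 − 2×0.16 = 3.130 in
I = π(d_o⁴ − d_i⁴)/64 = π(3.45⁴ − 3.130⁴)/64 = 2.243 in⁴
A = 1.654 in²;  r_min = √(I/A) = √(2.243/1.654) = 1.165 in
L_e = K·L = 0.7 × 284 = 198.8 in
λ = L_e / r_min = 198.80 / 1.165 = 171

λ ≈ 171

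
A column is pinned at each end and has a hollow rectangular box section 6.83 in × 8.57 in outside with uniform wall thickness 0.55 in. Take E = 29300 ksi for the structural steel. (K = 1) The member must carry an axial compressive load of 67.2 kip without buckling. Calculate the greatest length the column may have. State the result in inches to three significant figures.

Inner dimensions: h_i = 8.57 − 2×0.55 = 7.470 in, b_i = 6.83 − 2×0.55 = 5.730 in
Weak-axis I_min = (h_o·b_o³ − h_i·b_i³)/12 with b_o = 6.83, b_i = 5.730 in (shorter outer/inner sides).
I_min = (8.57×6.83³ − 7.470×5.730³)/12 = 110.4 in⁴
At the buckling limit P_cr = P = 6.720×10^4 lb
From P_cr = π²EI/(K·L)²:  L = (1/K)·√(π²EI/P_cr) = (1/1)·√(π²×2.93×10^7×110.4/6.720×10^4)
L = 689 in

L_max ≈ 689 in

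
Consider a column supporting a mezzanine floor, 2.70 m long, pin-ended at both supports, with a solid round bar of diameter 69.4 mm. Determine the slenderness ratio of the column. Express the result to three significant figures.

For a solid circle r = d/4 = 69.4/4 = 17.35 mm
L_e = K·L = 1 × 2.70 m = 2.700 m = 2700.0 mm
λ = L_e / r_min = 2700.0 / 17.35 = 156

λ ≈ 156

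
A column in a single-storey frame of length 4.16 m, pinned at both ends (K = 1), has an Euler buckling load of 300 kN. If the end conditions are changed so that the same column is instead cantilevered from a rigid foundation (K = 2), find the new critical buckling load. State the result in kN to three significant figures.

P_cr ∝ 1/K², so P_cr,new = P_cr,old × (K_old/K_new)² = 300 × (1/2)²
= 300 × 0.2500 = 75.0 kN

P_cr ≈ 75.0 kN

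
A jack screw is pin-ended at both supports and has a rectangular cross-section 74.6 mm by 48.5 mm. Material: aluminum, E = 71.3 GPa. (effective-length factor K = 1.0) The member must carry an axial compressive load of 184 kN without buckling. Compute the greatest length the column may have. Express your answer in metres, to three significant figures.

L_max ≈ 1.65 m

Buckling occurs about the weak axis: I_min = h·b³/12 with b = 48.5 mm (the shorter side).
I_min = 74.6×48.5³/12 = 7.092×10^5 mm⁴
I = 7.092×10^-7 m⁴
At the buckling limit P_cr = P = 1.840×10^5 N
From P_cr = π²EI/(K·L)²:  L = (1/K)·√(π²EI/P_cr) = (1/1)·√(π²×7.13×10^10×7.092×10^-7/1.840×10^5)
L = 1.65 m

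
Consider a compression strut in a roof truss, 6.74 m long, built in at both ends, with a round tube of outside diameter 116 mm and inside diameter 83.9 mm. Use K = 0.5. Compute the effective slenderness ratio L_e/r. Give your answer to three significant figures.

d_o = 116 mm, d_i = 83.9 mm
I = π(d_o⁴ − d_i⁴)/64 = π(116⁴ − 83.90⁴)/64 = 6.456×10^6 mm⁴
A = 5.040×10^3 mm²;  r_min = √(I/A) = √(6.456×10^6/5.040×10^3) = 35.79 mm
L_e = K·L = 0.5 × 6.74 m = 3.370 m = 3370.0 mm
λ = L_e / r_min = 3370.0 / 35.79 = 94.2

λ ≈ 94.2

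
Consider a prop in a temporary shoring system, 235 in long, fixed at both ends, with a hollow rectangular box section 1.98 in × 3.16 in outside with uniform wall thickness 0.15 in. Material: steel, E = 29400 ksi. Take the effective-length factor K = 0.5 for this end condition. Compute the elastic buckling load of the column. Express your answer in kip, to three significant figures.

P_cr ≈ 19.2 kip

Inner dimensions: h_i = 3.16 − 2×0.15 = 2.860 in, b_i = 1.98 − 2×0.15 = 1.680 in
Weak-axis I_min = (h_o·b_o³ − h_i·b_i³)/12 with b_o = 1.98, b_i = 1.680 in (shorter outer/inner sides).
I_min = (3.16×1.98³ − 2.860×1.680³)/12 = 0.9140 in⁴
Effective length L_e = K·L = 0.5 × 235 = 117.5 in
P_cr = π²EI / L_e² = π² × 29400×10³ × 0.9140 / 117.5² = 1.921×10^4 lb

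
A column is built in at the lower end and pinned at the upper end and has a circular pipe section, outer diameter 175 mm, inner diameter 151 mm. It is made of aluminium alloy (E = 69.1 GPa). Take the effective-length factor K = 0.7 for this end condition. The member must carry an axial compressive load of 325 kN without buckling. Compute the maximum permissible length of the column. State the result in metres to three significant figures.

d_o = 175 mm, d_i = 151 mm
I = π(d_o⁴ − d_i⁴)/64 = π(175⁴ − 151.0⁴)/64 = 2.052×10^7 mm⁴
I = 2.052×10^-5 m⁴
At the buckling limit P_cr = P = 3.250×10^5 N
From P_cr = π²EI/(K·L)²:  L = (1/K)·√(π²EI/P_cr) = (1/0.7)·√(π²×6.91×10^10×2.052×10^-5/3.250×10^5)
L = 9.37 m

L_max ≈ 9.37 m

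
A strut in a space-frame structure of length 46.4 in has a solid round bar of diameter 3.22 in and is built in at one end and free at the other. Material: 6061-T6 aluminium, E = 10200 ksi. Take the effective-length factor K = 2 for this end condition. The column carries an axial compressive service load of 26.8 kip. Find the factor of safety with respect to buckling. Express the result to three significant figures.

I = πd⁴/64 = π×3.22⁴/64 = 5.277 in⁴
Effective length L_e = K·L = 2 × 46.4 = 92.80 in
P_cr = π²EI / L_e² = π² × 10200×10³ × 5.277 / 92.80² = 6.169×10^4 lb
Factor of safety n = P_cr / P = 61.688 / 26.8 = 2.30

n ≈ 2.30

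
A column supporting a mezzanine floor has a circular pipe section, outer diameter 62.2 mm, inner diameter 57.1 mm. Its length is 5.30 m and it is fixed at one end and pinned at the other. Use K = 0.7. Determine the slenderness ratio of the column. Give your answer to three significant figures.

λ ≈ 176

d_o = 62.2 mm, d_i = 57.1 mm
I = π(d_o⁴ − d_i⁴)/64 = π(62.2⁴ − 57.10⁴)/64 = 2.129×10^5 mm⁴
A = 477.9 mm²;  r_min = √(I/A) = √(2.129×10^5/477.9) = 21.11 mm
L_e = K·L = 0.7 × 5.30 m = 3.710 m = 3710.0 mm
λ = L_e / r_min = 3710.0 / 21.11 = 176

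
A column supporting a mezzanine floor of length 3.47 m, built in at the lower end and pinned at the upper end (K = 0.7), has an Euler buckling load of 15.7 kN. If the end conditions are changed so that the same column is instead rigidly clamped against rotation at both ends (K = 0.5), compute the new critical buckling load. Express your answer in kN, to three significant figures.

P_cr ≈ 30.8 kN

P_cr ∝ 1/K², so P_cr,new = P_cr,old × (K_old/K_new)² = 15.7 × (0.7/0.5)²
= 15.7 × 1.960 = 30.8 kN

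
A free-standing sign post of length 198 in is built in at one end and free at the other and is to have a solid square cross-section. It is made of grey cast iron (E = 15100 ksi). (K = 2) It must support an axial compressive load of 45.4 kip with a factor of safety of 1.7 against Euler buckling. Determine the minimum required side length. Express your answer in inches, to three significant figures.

a ≈ 5.59 in

Required P_cr = n·P = 1.7 × 45.4 = 77.18 kip
L_e = K·L = 2 × 198 = 396.0 in
Required I = P_cr·L_e²/(π²E) = 7.718×10^4 × 396.0² / (π² × 1.51×10^7) = 81.21 in⁴
Solid square: I = a⁴/12  ⇒  a = (12I)^(1/4) = (12×81.21)^(1/4) = 5.59 in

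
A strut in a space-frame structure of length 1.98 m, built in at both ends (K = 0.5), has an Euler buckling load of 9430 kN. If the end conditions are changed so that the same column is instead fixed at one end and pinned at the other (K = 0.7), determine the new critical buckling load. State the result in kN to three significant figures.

P_cr ∝ 1/K², so P_cr,new = P_cr,old × (K_old/K_new)² = 9430 × (0.5/0.7)²
= 9430 × 0.5102 = 4810 kN

P_cr ≈ 4810 kN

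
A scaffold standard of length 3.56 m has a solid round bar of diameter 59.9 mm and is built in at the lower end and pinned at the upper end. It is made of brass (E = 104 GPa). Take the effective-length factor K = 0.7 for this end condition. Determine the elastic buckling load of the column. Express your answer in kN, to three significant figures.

P_cr ≈ 104 kN

I = πd⁴/64 = π×59.9⁴/64 = 6.319×10^5 mm⁴
I = 6.319×10^5 mm⁴ = 6.319×10^-7 m⁴
Effective length L_e = K·L = 0.7 × 3.56 = 2.492 m
P_cr = π²EI / L_e² = π² × 104×10⁹ × 6.319×10^-7 / 2.492² = 1.045×10^5 N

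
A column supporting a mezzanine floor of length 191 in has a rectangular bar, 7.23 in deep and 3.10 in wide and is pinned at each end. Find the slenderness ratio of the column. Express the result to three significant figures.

λ ≈ 213

Buckling occurs about the weak axis: I_min = h·b³/12 with b = 3.10 in (the shorter side).
I_min = 7.23×3.10³/12 = 17.95 in⁴
A = 22.41 in²;  r_min = √(I/A) = √(17.95/22.41) = 0.8949 in
L_e = K·L = 1 × 191 = 191.0 in
λ = L_e / r_min = 191.00 / 0.8949 = 213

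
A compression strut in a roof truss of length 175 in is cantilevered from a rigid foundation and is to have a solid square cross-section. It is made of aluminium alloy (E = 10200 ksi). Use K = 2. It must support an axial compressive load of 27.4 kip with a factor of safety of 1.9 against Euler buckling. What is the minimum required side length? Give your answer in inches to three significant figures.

a ≈ 5.25 in

Required P_cr = n·P = 1.9 × 27.4 = 52.06 kip
L_e = K·L = 2 × 175 = 350.0 in
Required I = P_cr·L_e²/(π²E) = 5.206×10^4 × 350.0² / (π² × 1.02×10^7) = 63.35 in⁴
Solid square: I = a⁴/12  ⇒  a = (12I)^(1/4) = (12×63.35)^(1/4) = 5.25 in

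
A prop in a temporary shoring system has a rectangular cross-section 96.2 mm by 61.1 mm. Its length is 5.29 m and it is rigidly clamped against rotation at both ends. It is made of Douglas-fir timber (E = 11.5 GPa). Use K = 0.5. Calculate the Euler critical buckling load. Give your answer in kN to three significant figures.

Buckling occurs about the weak axis: I_min = h·b³/12 with b = 61.1 mm (the shorter side).
I_min = 96.2×61.1³/12 = 1.829×10^6 mm⁴
I = 1.829×10^6 mm⁴ = 1.829×10^-6 m⁴
Effective length L_e = K·L = 0.5 × 5.29 = 2.645 m
P_cr = π²EI / L_e² = π² × 11.5×10⁹ × 1.829×10^-6 / 2.645² = 2.967×10^4 N

P_cr ≈ 29.7 kN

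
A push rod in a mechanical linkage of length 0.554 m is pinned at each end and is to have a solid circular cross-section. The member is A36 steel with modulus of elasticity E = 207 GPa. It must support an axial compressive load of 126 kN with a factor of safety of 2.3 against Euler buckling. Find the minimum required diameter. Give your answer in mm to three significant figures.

d ≈ 30.7 mm

Required P_cr = n·P = 2.3 × 126 = 289.8 kN
L_e = K·L = 1 × 0.554 = 0.5540 m
Required I = P_cr·L_e²/(π²E) = 2.898×10^5 × 0.5540² / (π² × 2.07×10^11) = 4.354×10^-8 m⁴
I_req = 4.354×10^4 mm⁴
Solid circle: I = πd⁴/64  ⇒  d = (64I/π)^(1/4) = (64×4.354×10^4/π)^(1/4) = 30.7 mm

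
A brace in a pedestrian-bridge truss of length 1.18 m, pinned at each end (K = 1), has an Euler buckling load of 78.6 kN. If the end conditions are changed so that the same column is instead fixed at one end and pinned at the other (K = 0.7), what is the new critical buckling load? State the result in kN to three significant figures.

P_cr ≈ 160 kN

P_cr ∝ 1/K², so P_cr,new = P_cr,old × (K_old/K_new)² = 78.6 × (1/0.7)²
= 78.6 × 2.041 = 160 kN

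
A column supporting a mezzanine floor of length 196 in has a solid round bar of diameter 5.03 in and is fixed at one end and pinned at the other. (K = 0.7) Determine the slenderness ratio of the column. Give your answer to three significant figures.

λ ≈ 109

For a solid circle r = d/4 = 5.03/4 = 1.258 in
L_e = K·L = 0.7 × 196 = 137.2 in
λ = L_e / r_min = 137.20 / 1.258 = 109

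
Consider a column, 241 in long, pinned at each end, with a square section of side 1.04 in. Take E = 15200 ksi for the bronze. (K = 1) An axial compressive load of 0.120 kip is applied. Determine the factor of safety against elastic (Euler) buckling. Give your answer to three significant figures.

I = a⁴/12 = 1.04⁴/12 = 9.749×10^-2 in⁴
Effective length L_e = K·L = 1 × 241 = 241.0 in
P_cr = π²EI / L_e² = π² × 15200×10³ × 9.749×10^-2 / 241.0² = 251.8 lb
Factor of safety n = P_cr / P = 0.25180 / 0.120 = 2.10

n ≈ 2.10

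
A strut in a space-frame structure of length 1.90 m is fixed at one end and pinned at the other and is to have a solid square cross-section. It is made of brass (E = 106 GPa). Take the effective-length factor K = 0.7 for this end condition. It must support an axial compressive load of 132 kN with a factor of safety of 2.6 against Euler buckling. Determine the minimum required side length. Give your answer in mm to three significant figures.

a ≈ 51.4 mm

Required P_cr = n·P = 2.6 × 132 = 343.2 kN
L_e = K·L = 0.7 × 1.90 = 1.330 m
Required I = P_cr·L_e²/(π²E) = 3.432×10^5 × 1.330² / (π² × 1.06×10^11) = 5.803×10^-7 m⁴
I_req = 5.803×10^5 mm⁴
Solid square: I = a⁴/12  ⇒  a = (12I)^(1/4) = (12×5.803×10^5)^(1/4) = 51.4 mm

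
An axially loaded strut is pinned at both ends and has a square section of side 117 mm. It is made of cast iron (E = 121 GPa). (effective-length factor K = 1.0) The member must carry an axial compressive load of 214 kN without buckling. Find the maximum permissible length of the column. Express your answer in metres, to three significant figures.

L_max ≈ 9.34 m

I = a⁴/12 = 117⁴/12 = 1.562×10^7 mm⁴
I = 1.562×10^-5 m⁴
At the buckling limit P_cr = P = 2.140×10^5 N
From P_cr = π²EI/(K·L)²:  L = (1/K)·√(π²EI/P_cr) = (1/1)·√(π²×1.21×10^11×1.562×10^-5/2.140×10^5)
L = 9.34 m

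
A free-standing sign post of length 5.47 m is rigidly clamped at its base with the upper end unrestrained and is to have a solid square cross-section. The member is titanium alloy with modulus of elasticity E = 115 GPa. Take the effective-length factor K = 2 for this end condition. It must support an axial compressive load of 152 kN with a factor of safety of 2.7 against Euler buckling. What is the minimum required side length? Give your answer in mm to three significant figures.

a ≈ 151 mm

Required P_cr = n·P = 2.7 × 152 = 410.4 kN
L_e = K·L = 2 × 5.47 = 10.94 m
Required I = P_cr·L_e²/(π²E) = 4.104×10^5 × 10.94² / (π² × 1.15×10^11) = 4.328×10^-5 m⁴
I_req = 4.328×10^7 mm⁴
Solid square: I = a⁴/12  ⇒  a = (12I)^(1/4) = (12×4.328×10^7)^(1/4) = 151 mm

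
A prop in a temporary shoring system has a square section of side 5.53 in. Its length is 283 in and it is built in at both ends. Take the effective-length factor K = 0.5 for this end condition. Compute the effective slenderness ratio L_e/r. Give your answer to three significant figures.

For a square r = a/√12 = 5.53/√12 = 1.596 in
L_e = K·L = 0.5 × 283 = 141.5 in
λ = L_e / r_min = 141.50 / 1.596 = 88.6

λ ≈ 88.6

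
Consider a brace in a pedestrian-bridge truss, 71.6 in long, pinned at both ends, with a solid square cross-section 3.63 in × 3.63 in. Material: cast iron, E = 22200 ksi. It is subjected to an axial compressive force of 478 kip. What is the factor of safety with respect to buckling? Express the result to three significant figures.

n ≈ 1.29

I = a⁴/12 = 3.63⁴/12 = 14.47 in⁴
Effective length L_e = K·L = 1 × 71.6 = 71.60 in
P_cr = π²EI / L_e² = π² × 22200×10³ × 14.47 / 71.60² = 6.184×10^5 lb
Factor of safety n = P_cr / P = 618.40 / 478 = 1.29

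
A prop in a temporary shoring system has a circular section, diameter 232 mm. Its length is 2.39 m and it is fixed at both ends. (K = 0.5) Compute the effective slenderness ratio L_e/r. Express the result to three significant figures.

I = πd⁴/64 = π×232⁴/64 = 1.422×10^8 mm⁴
A = 4.227×10^4 mm²;  r_min = √(I/A) = √(1.422×10^8/4.227×10^4) = 58.00 mm
L_e = K·L = 0.5 × 2.39 m = 1.195 m = 1195.0 mm
λ = L_e / r_min = 1195.0 / 58.00 = 20.6

λ ≈ 20.6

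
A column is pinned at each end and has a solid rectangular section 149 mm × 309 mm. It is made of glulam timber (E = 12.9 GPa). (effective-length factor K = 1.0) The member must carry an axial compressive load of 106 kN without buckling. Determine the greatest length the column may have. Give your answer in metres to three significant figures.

L_max ≈ 10.1 m

Buckling occurs about the weak axis: I_min = h·b³/12 with b = 149 mm (the shorter side).
I_min = 309×149³/12 = 8.518×10^7 mm⁴
I = 8.518×10^-5 m⁴
At the buckling limit P_cr = P = 1.060×10^5 N
From P_cr = π²EI/(K·L)²:  L = (1/K)·√(π²EI/P_cr) = (1/1)·√(π²×1.29×10^10×8.518×10^-5/1.060×10^5)
L = 10.1 m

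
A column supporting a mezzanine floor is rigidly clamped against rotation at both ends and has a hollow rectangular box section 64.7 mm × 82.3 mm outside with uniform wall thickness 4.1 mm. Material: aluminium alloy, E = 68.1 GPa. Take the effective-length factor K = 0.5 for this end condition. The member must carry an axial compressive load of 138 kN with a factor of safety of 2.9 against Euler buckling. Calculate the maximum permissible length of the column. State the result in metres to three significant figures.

L_max ≈ 2.24 m

Inner dimensions: h_i = 82.3 − 2×4.1 = 74.10 mm, b_i = 64.7 − 2×4.1 = 56.50 mm
Weak-axis I_min = (h_o·b_o³ − h_i·b_i³)/12 with b_o = 64.7, b_i = 56.50 mm (shorter outer/inner sides).
I_min = (82.3×64.7³ − 74.10×56.50³)/12 = 7.438×10^5 mm⁴
I = 7.438×10^-7 m⁴
Required critical load P_cr = n·P = 2.9 × 138 = 400.2 kN = 4.002×10^5 N
From P_cr = π²EI/(K·L)²:  L = (1/K)·√(π²EI/P_cr) = (1/0.5)·√(π²×6.81×10^10×7.438×10^-7/4.002×10^5)
L = 2.24 m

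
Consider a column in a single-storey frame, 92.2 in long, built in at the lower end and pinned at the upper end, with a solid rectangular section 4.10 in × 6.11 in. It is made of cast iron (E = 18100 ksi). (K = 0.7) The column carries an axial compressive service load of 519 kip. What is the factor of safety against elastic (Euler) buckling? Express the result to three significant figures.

n ≈ 2.90

Buckling occurs about the weak axis: I_min = h·b³/12 with b = 4.10 in (the shorter side).
I_min = 6.11×4.10³/12 = 35.09 in⁴
Effective length L_e = K·L = 0.7 × 92.2 = 64.54 in
P_cr = π²EI / L_e² = π² × 18100×10³ × 35.09 / 64.54² = 1.505×10^6 lb
Factor of safety n = P_cr / P = 1505.0 / 519 = 2.90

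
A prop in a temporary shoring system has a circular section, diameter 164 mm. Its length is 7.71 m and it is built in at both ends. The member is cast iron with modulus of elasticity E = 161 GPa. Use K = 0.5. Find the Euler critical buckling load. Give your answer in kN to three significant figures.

P_cr ≈ 3800 kN

I = πd⁴/64 = π×164⁴/64 = 3.551×10^7 mm⁴
I = 3.551×10^7 mm⁴ = 3.551×10^-5 m⁴
Effective length L_e = K·L = 0.5 × 7.71 = 3.855 m
P_cr = π²EI / L_e² = π² × 161×10⁹ × 3.551×10^-5 / 3.855² = 3.797×10^6 N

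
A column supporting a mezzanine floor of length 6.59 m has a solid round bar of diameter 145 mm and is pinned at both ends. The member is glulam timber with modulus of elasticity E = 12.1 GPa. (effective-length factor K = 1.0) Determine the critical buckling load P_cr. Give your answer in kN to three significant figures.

I = πd⁴/64 = π×145⁴/64 = 2.170×10^7 mm⁴
I = 2.170×10^7 mm⁴ = 2.170×10^-5 m⁴
Effective length L_e = K·L = 1 × 6.59 = 6.590 m
P_cr = π²EI / L_e² = π² × 12.1×10⁹ × 2.170×10^-5 / 6.590² = 5.967×10^4 N

P_cr ≈ 59.7 kN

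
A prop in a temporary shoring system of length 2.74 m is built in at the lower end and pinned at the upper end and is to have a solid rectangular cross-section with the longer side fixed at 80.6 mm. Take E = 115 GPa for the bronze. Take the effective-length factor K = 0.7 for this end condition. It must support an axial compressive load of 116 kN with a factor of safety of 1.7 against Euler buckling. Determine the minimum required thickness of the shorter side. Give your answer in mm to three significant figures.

b ≈ 45.7 mm

Required P_cr = n·P = 1.7 × 116 = 197.2 kN
L_e = K·L = 0.7 × 2.74 = 1.918 m
Required I = P_cr·L_e²/(π²E) = 1.972×10^5 × 1.918² / (π² × 1.15×10^11) = 6.392×10^-7 m⁴
I_req = 6.392×10^5 mm⁴
Rectangle, weak axis: I_min = h·b³/12 with h = 80.6 mm fixed  ⇒  b = (12I/h)^(1/3) = 45.7 mm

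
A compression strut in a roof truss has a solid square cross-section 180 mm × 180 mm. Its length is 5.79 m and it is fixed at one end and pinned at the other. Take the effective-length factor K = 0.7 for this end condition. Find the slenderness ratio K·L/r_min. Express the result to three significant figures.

λ ≈ 78.0

I = a⁴/12 = 180⁴/12 = 8.748×10^7 mm⁴
A = 3.240×10^4 mm²;  r_min = √(I/A) = √(8.748×10^7/3.240×10^4) = 51.96 mm
L_e = K·L = 0.7 × 5.79 m = 4.053 m = 4053.0 mm
λ = L_e / r_min = 4053.0 / 51.96 = 78.0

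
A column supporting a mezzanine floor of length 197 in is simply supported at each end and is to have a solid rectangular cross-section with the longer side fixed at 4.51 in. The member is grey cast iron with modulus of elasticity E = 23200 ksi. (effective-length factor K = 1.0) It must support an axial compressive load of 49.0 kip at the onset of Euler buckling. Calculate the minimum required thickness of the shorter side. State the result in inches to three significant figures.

L_e = K·L = 1 × 197 = 197.0 in
Required I = P_cr·L_e²/(π²E) = 4.900×10^4 × 197.0² / (π² × 2.32×10^7) = 8.305 in⁴
Rectangle, weak axis: I_min = h·b³/12 with h = 4.51 in fixed  ⇒  b = (12I/h)^(1/3) = 2.81 in

b ≈ 2.81 in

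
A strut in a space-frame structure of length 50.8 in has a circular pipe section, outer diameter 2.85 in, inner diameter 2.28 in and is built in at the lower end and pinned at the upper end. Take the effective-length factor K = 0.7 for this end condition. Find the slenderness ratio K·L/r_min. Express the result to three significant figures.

d_o = 2.85 in, d_i = 2.28 in
I = π(d_o⁴ − d_i⁴)/64 = π(2.85⁴ − 2.280⁴)/64 = 1.912 in⁴
A = 2.297 in²;  r_min = √(I/A) = √(1.912/2.297) = 0.9124 in
L_e = K·L = 0.7 × 50.8 = 35.56 in
λ = L_e / r_min = 35.560 / 0.9124 = 39.0

λ ≈ 39.0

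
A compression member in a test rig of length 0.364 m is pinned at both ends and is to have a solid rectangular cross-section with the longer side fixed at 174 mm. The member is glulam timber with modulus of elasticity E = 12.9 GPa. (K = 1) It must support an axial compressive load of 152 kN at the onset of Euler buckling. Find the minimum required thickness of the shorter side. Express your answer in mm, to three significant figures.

L_e = K·L = 1 × 0.364 = 0.3640 m
Required I = P_cr·L_e²/(π²E) = 1.520×10^5 × 0.3640² / (π² × 1.29×10^10) = 1.582×10^-7 m⁴
I_req = 1.582×10^5 mm⁴
Rectangle, weak axis: I_min = h·b³/12 with h = 174 mm fixed  ⇒  b = (12I/h)^(1/3) = 22.2 mm

b ≈ 22.2 mm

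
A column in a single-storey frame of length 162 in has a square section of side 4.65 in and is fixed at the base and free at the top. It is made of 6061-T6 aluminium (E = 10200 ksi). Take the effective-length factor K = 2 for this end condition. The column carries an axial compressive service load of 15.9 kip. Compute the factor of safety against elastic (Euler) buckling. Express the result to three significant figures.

n ≈ 2.35

I = a⁴/12 = 4.65⁴/12 = 38.96 in⁴
Effective length L_e = K·L = 2 × 162 = 324.0 in
P_cr = π²EI / L_e² = π² × 10200×10³ × 38.96 / 324.0² = 3.736×10^4 lb
Factor of safety n = P_cr / P = 37.363 / 15.9 = 2.35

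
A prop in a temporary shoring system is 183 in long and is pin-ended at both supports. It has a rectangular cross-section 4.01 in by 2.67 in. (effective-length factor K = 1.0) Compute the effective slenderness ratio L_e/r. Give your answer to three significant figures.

λ ≈ 237

For a rectangle r_min = b/√12 = 2.67/√12 = 0.7708 in
L_e = K·L = 1 × 183 = 183.0 in
λ = L_e / r_min = 183.00 / 0.7708 = 237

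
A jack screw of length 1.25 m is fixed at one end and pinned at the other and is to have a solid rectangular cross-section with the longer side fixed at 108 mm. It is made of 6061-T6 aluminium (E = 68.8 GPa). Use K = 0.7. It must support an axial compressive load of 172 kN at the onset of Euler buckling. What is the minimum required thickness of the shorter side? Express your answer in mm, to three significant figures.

L_e = K·L = 0.7 × 1.25 = 0.8750 m
Required I = P_cr·L_e²/(π²E) = 1.720×10^5 × 0.8750² / (π² × 6.88×10^10) = 1.939×10^-7 m⁴
I_req = 1.939×10^5 mm⁴
Rectangle, weak axis: I_min = h·b³/12 with h = 108 mm fixed  ⇒  b = (12I/h)^(1/3) = 27.8 mm

b ≈ 27.8 mm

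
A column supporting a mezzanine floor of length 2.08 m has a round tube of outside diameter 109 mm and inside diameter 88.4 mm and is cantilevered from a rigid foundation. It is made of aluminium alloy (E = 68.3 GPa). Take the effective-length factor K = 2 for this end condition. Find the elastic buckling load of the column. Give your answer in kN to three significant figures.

d_o = 109 mm, d_i = 88.4 mm
I = π(d_o⁴ − d_i⁴)/64 = π(109⁴ − 88.40⁴)/64 = 3.931×10^6 mm⁴
I = 3.931×10^6 mm⁴ = 3.931×10^-6 m⁴
Effective length L_e = K·L = 2 × 2.08 = 4.160 m
P_cr = π²EI / L_e² = π² × 68.3×10⁹ × 3.931×10^-6 / 4.160² = 1.531×10^5 N

P_cr ≈ 153 kN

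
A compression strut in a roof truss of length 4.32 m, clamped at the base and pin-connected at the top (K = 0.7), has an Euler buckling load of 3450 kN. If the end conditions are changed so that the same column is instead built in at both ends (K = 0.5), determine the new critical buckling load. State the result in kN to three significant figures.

P_cr ∝ 1/K², so P_cr,new = P_cr,old × (K_old/K_new)² = 3450 × (0.7/0.5)²
= 3450 × 1.960 = 6760 kN

P_cr ≈ 6760 kN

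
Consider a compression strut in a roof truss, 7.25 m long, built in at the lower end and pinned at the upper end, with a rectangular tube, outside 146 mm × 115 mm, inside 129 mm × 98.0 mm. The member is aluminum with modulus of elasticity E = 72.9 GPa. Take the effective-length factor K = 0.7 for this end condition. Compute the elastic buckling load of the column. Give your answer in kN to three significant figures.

P_cr ≈ 234 kN

Weak-axis I_min = (h_o·b_o³ − h_i·b_i³)/12 with b_o = 115, b_i = 98.00 mm (shorter outer/inner sides).
I_min = (146×115³ − 129.0×98.00³)/12 = 8.386×10^6 mm⁴
I = 8.386×10^6 mm⁴ = 8.386×10^-6 m⁴
Effective length L_e = K·L = 0.7 × 7.25 = 5.075 m
P_cr = π²EI / L_e² = π² × 72.9×10⁹ × 8.386×10^-6 / 5.075² = 2.343×10^5 N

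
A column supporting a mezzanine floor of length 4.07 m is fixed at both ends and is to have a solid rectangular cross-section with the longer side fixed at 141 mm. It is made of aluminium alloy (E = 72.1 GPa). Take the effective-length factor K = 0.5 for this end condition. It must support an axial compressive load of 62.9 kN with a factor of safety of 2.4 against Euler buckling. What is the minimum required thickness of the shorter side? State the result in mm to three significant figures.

b ≈ 42.1 mm

Required P_cr = n·P = 2.4 × 62.9 = 151.0 kN
L_e = K·L = 0.5 × 4.07 = 2.035 m
Required I = P_cr·L_e²/(π²E) = 1.510×10^5 × 2.035² / (π² × 7.21×10^10) = 8.785×10^-7 m⁴
I_req = 8.785×10^5 mm⁴
Rectangle, weak axis: I_min = h·b³/12 with h = 141 mm fixed  ⇒  b = (12I/h)^(1/3) = 42.1 mm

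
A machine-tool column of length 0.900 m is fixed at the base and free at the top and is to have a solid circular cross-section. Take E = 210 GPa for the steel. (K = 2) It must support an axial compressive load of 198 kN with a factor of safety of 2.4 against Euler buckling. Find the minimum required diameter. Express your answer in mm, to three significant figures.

d ≈ 62.4 mm

Required P_cr = n·P = 2.4 × 198 = 475.2 kN
L_e = K·L = 2 × 0.900 = 1.800 m
Required I = P_cr·L_e²/(π²E) = 4.752×10^5 × 1.800² / (π² × 2.10×10^11) = 7.429×10^-7 m⁴
I_req = 7.429×10^5 mm⁴
Solid circle: I = πd⁴/64  ⇒  d = (64I/π)^(1/4) = (64×7.429×10^5/π)^(1/4) = 62.4 mm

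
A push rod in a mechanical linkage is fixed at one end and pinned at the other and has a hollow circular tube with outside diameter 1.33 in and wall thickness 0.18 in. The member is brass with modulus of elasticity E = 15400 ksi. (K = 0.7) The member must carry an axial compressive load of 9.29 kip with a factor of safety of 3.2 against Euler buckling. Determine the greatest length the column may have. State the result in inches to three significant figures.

L_max ≈ 33.9 in

Inner diameter d_i = 1.33 − 2×0.18 = 0.9700 in
I = π(d_o⁴ − d_i⁴)/64 = π(1.33⁴ − 0.9700⁴)/64 = 0.1101 in⁴
Required critical load P_cr = n·P = 3.2 × 9.29 = 29.73 kip = 2.973×10^4 lb
From P_cr = π²EI/(K·L)²:  L = (1/K)·√(π²EI/P_cr) = (1/0.7)·√(π²×1.54×10^7×0.1101/2.973×10^4)
L = 33.9 in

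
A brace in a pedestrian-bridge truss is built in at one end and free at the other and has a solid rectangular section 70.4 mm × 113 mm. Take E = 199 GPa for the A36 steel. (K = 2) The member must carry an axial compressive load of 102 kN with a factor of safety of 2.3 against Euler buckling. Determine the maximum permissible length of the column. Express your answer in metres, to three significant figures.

L_max ≈ 2.62 m

Buckling occurs about the weak axis: I_min = h·b³/12 with b = 70.4 mm (the shorter side).
I_min = 113×70.4³/12 = 3.286×10^6 mm⁴
I = 3.286×10^-6 m⁴
Required critical load P_cr = n·P = 2.3 × 102 = 234.6 kN = 2.346×10^5 N
From P_cr = π²EI/(K·L)²:  L = (1/K)·√(π²EI/P_cr) = (1/2)·√(π²×1.99×10^11×3.286×10^-6/2.346×10^5)
L = 2.62 m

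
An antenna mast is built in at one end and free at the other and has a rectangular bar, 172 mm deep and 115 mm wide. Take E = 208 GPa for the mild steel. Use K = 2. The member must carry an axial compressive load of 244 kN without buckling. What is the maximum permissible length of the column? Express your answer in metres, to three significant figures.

L_max ≈ 6.77 m

Buckling occurs about the weak axis: I_min = h·b³/12 with b = 115 mm (the shorter side).
I_min = 172×115³/12 = 2.180×10^7 mm⁴
I = 2.180×10^-5 m⁴
At the buckling limit P_cr = P = 2.440×10^5 N
From P_cr = π²EI/(K·L)²:  L = (1/K)·√(π²EI/P_cr) = (1/2)·√(π²×2.08×10^11×2.180×10^-5/2.440×10^5)
L = 6.77 m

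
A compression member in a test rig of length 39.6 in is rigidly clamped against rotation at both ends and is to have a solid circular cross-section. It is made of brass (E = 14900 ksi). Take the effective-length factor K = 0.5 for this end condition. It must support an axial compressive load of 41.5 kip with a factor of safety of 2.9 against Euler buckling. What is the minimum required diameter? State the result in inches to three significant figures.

Required P_cr = n·P = 2.9 × 41.5 = 120.4 kip
L_e = K·L = 0.5 × 39.6 = 19.80 in
Required I = P_cr·L_e²/(π²E) = 1.204×10^5 × 19.80² / (π² × 1.49×10^7) = 0.3208 in⁴
Solid circle: I = πd⁴/64  ⇒  d = (64I/π)^(1/4) = (64×0.3208/π)^(1/4) = 1.60 in

d ≈ 1.60 in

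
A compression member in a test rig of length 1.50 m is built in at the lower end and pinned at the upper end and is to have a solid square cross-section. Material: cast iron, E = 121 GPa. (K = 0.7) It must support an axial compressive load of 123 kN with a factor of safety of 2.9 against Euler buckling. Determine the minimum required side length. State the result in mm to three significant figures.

a ≈ 44.6 mm

Required P_cr = n·P = 2.9 × 123 = 356.7 kN
L_e = K·L = 0.7 × 1.50 = 1.050 m
Required I = P_cr·L_e²/(π²E) = 3.567×10^5 × 1.050² / (π² × 1.21×10^11) = 3.293×10^-7 m⁴
I_req = 3.293×10^5 mm⁴
Solid square: I = a⁴/12  ⇒  a = (12I)^(1/4) = (12×3.293×10^5)^(1/4) = 44.6 mm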